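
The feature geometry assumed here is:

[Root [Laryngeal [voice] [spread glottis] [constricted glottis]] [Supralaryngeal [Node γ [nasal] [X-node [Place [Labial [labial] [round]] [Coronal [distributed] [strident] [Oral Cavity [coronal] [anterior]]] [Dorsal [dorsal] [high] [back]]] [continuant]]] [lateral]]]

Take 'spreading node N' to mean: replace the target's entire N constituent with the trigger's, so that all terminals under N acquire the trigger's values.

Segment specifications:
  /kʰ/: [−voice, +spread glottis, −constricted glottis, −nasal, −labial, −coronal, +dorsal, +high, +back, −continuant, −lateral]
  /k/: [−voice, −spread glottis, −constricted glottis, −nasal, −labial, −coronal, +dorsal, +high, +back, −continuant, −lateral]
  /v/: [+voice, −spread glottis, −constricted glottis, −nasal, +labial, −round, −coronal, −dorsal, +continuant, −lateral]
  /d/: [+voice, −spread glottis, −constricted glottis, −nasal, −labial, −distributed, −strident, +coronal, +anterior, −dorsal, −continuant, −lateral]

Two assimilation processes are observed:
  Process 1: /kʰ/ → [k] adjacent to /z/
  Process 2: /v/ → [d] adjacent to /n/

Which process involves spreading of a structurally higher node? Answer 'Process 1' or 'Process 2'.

Process 1

Process 1: the feature that changes is [spread glottis]; the minimal node is [spread glottis] (depth 2).
Process 2: the features that change are [continuant], [labial], [round], [coronal], [anterior], [distributed], [strident]; the minimal node is X-node (depth 3).
[spread glottis] (depth 2) sits above X-node (depth 3), making Process 1 the one with the higher spreading node.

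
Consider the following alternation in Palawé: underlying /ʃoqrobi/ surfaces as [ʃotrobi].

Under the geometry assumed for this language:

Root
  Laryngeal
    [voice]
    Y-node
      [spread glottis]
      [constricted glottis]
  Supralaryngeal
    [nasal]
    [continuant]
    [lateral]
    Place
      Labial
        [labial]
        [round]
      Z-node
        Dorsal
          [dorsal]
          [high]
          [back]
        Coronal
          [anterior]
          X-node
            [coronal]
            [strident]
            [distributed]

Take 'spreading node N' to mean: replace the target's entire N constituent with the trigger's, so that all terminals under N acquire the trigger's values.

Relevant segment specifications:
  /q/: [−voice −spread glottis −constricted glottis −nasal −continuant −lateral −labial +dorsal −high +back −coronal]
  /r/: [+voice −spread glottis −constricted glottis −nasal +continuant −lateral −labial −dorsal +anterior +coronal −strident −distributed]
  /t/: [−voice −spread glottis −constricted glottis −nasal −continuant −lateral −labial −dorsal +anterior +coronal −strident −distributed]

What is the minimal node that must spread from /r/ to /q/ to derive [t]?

The alternation /q/ → [t] changes [coronal], [anterior], [distributed], [strident], [dorsal], [high], [back] and nothing else.
These terminals are all dominated by Z-node, and no proper subconstituent of Z-node covers them all; Z-node is their lowest common ancestor.
Delinking /q/'s Z-node and associating /r/'s Z-node gives precisely the feature bundle of [t].
[voice], [continuant] stay as in /q/ although /r/ differs there, so no node dominating them spread; among the remaining candidates Z-node is the lowest that derives the output.

Z-node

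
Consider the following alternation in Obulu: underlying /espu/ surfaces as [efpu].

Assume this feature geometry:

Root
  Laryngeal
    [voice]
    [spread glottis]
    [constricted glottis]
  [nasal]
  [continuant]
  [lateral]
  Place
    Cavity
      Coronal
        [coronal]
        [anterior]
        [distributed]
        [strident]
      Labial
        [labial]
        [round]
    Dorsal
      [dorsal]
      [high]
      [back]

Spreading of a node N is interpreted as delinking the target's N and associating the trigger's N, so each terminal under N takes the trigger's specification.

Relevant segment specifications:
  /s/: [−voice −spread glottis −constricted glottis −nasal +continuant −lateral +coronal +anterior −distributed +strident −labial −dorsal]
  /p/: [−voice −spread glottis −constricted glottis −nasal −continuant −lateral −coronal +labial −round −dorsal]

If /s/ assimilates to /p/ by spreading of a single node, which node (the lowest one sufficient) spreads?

Cavity

Comparing /s/ with its surface form [f], the features that change are [labial], [round], [coronal], [anterior], [distributed], [strident].
In this geometry the lowest node dominating all of them is Cavity: every daughter of Cavity dominates only a proper subset, so no lower node suffices.
If Cavity spreads, every terminal under it takes /p/'s value, producing [f] as observed.
[continuant] stays as in /s/ although /p/ differs there, so no node dominating it spread; among the remaining candidates Cavity is the lowest that derives the output.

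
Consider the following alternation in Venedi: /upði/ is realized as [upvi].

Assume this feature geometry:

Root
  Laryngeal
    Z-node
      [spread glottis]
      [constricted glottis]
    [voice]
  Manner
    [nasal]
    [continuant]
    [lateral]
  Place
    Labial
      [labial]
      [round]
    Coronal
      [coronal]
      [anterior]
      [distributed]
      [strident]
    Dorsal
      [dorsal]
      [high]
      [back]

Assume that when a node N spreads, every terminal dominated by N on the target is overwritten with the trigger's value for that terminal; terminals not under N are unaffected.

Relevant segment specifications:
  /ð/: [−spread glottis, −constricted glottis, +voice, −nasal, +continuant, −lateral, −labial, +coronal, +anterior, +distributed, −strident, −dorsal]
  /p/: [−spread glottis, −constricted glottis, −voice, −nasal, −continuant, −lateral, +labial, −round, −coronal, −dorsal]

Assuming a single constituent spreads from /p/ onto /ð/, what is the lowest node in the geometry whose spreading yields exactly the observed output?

Comparing /ð/ with its surface form [v], the features that change are [labial], [round], [coronal], [anterior], [distributed], [strident].
Tracing each changed feature up the tree, the paths first meet at Place; any lower node misses at least one of them.
Delinking /ð/'s Place and associating /p/'s Place gives precisely the feature bundle of [v].
Had Root spread, [voice], [continuant] would have taken /p/'s values; they stay as in /ð/, confirming the spreading constituent is exactly Place.

Place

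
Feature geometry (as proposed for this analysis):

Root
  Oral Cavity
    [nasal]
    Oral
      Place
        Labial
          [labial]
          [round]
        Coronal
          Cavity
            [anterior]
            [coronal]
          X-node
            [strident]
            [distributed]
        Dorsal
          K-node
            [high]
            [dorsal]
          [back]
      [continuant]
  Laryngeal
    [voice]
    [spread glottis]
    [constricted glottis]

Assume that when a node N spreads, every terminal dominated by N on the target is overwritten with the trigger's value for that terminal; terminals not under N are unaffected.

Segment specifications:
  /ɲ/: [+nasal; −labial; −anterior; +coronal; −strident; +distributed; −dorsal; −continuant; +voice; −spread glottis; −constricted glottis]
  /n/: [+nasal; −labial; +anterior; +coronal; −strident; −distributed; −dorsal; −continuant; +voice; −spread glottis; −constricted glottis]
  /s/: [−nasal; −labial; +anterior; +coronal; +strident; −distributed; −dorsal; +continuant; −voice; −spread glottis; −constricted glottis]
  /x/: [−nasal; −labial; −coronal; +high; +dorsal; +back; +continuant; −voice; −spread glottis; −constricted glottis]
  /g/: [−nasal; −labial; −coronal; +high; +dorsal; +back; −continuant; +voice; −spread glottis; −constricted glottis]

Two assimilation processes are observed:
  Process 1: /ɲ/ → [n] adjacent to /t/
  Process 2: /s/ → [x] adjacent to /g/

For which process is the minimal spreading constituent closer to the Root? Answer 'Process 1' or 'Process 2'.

Process 2

In Process 1, [anterior], [distributed] change, so the minimal spreading node is Coronal at depth 4.
Process 2 alters [coronal], [anterior], [distributed], [strident], [dorsal], [high], [back]; the lowest common ancestor is Place (depth 3 from Root).
Place (depth 3) sits above Coronal (depth 4), making Process 2 the one with the higher spreading node.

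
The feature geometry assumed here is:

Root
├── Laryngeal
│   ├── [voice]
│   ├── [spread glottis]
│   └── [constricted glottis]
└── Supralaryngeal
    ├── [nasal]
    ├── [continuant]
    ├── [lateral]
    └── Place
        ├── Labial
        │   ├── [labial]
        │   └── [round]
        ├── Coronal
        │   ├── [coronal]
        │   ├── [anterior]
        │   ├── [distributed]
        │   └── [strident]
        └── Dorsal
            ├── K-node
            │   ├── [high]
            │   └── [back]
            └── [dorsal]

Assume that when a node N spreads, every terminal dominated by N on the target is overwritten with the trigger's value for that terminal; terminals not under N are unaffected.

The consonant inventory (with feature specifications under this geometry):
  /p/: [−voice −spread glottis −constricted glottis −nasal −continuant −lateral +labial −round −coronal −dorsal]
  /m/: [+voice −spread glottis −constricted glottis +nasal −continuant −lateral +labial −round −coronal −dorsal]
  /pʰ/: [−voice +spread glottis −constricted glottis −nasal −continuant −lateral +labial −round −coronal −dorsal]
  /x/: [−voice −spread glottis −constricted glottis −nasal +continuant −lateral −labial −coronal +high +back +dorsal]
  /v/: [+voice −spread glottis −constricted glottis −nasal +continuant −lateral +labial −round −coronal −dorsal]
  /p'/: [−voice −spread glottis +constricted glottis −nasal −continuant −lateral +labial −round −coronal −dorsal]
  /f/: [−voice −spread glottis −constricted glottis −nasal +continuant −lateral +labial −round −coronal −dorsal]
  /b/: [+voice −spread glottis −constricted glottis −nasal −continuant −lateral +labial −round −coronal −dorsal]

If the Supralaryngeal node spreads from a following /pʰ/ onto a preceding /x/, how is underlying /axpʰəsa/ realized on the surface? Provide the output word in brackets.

[appʰəsa]

Terminals under Supralaryngeal in this geometry: [nasal], [continuant], [lateral], [labial], [round], [coronal], [anterior], [distributed], [strident], [high], [back], [dorsal].
The target acquires /pʰ/'s values for everything under Supralaryngeal — [−nasal], [−continuant], [−lateral], [+labial], [−round], [−coronal], [−dorsal] — while keeping its own [voice], [spread glottis], [constricted glottis].
The resulting bundle matches /p/ in the inventory; substituting it for /x/ gives [appʰəsa].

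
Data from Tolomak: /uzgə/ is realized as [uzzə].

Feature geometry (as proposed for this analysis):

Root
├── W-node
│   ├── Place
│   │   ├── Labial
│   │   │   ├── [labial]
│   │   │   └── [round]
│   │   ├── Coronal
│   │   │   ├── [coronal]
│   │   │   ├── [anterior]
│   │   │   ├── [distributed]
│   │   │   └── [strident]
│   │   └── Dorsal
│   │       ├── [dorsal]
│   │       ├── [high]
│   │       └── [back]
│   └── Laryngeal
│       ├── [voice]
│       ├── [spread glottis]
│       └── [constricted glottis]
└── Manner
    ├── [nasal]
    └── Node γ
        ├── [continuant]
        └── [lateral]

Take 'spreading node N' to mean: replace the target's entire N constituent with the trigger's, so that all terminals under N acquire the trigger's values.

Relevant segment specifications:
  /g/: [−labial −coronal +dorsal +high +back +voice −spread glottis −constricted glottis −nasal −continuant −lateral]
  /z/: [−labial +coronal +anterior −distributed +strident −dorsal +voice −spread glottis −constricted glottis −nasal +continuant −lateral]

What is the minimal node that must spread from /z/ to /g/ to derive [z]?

Feature comparison: [continuant], [coronal], [anterior], [distributed], [strident], [dorsal], [high], [back] differ between /g/ and [z]; the remaining terminals match.
Tracing each changed feature up the tree, the paths first meet at Root; any lower node misses at least one of them.
Spreading Root from /z/ overwrites each of those terminals with /z/'s values, yielding exactly [z].

Root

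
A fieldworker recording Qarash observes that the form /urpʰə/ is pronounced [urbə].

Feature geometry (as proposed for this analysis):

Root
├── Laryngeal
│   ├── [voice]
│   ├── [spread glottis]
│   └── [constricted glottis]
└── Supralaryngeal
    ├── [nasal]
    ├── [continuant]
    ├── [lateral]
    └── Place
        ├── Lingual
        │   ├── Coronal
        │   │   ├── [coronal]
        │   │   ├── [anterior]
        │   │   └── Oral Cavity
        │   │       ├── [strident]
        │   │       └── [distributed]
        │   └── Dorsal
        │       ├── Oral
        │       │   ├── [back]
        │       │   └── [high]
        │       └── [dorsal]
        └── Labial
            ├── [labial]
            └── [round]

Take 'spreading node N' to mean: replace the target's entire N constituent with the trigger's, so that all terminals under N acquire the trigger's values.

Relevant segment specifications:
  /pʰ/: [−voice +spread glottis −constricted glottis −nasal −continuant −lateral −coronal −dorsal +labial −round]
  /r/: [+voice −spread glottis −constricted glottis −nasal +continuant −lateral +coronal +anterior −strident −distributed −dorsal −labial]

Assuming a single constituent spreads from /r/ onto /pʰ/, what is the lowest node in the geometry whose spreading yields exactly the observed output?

Laryngeal

/pʰ/ and [b] differ in [voice], [spread glottis]; every other specified feature is identical.
Tracing each changed feature up the tree, the paths first meet at Laryngeal; any lower node misses at least one of them.
Spreading Laryngeal from /r/ overwrites each of those terminals with /r/'s values, yielding exactly [b].
[labial], [continuant] — on which /r/ differs from /pʰ/ — are unchanged, so Root cannot have spread; the constituent is no larger than Laryngeal.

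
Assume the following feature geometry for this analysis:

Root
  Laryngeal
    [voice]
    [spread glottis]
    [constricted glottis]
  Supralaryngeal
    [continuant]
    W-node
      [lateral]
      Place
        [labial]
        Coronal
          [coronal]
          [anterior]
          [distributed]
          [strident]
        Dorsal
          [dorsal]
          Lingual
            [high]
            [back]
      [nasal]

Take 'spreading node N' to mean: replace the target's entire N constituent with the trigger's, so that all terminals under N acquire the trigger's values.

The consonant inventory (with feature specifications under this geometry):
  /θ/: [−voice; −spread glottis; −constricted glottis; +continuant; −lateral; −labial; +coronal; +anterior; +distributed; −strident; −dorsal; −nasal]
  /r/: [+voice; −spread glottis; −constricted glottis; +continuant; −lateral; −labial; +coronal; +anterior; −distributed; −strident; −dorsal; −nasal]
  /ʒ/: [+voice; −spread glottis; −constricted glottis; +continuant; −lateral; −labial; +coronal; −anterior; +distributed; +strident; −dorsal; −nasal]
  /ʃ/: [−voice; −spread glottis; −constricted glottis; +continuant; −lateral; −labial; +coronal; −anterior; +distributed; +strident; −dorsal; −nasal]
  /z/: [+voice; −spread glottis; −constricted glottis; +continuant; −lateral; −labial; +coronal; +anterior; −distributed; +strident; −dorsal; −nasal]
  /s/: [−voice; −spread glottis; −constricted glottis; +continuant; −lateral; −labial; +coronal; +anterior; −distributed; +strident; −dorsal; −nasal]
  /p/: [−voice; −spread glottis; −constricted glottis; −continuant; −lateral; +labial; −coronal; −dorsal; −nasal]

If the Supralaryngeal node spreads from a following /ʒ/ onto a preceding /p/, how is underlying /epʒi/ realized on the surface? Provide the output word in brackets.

Supralaryngeal immediately or transitively dominates [continuant], [lateral], [labial], [coronal], [anterior], [distributed], [strident], [dorsal], [high], [back], [nasal].
Spreading Supralaryngeal from /ʒ/ onto /p/ replaces those values with /ʒ/'s: [+continuant], [−lateral], [−labial], [+coronal], [−anterior], [+distributed], [+strident], [−dorsal], [−nasal]. Features outside Supralaryngeal ([voice], [spread glottis], [constricted glottis]) stay as in /p/.
Among the inventory, only /ʃ/ has exactly this specification, giving the surface form [eʃʒi].

[eʃʒi]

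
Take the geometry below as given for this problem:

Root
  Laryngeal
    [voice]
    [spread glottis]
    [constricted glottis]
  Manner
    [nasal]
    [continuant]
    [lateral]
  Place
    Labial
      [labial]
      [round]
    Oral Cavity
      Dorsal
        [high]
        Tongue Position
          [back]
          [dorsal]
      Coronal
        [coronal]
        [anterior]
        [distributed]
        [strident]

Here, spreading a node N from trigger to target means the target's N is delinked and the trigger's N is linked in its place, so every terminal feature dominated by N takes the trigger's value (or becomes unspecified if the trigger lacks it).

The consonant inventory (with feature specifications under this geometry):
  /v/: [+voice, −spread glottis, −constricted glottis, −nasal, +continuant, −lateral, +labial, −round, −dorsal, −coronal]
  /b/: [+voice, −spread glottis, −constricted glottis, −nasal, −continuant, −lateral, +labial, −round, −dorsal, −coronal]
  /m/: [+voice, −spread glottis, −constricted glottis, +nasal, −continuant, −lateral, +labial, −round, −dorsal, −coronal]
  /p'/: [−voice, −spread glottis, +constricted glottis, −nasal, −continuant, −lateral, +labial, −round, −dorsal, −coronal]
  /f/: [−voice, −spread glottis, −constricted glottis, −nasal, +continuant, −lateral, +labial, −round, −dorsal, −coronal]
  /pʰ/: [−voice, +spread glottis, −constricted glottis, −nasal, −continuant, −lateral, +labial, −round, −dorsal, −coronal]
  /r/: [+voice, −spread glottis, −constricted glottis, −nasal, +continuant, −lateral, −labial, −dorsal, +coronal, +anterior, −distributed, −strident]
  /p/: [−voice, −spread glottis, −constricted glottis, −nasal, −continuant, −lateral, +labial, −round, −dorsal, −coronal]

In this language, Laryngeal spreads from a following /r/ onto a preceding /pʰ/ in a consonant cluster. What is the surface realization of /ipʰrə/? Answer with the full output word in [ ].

Terminals under Laryngeal in this geometry: [voice], [spread glottis], [constricted glottis].
The target acquires /r/'s values for everything under Laryngeal — [+voice], [−spread glottis], [−constricted glottis] — while keeping its own [nasal], [continuant], [lateral], ….
The resulting bundle matches /b/ in the inventory; substituting it for /pʰ/ gives [ibrə].

[ibrə]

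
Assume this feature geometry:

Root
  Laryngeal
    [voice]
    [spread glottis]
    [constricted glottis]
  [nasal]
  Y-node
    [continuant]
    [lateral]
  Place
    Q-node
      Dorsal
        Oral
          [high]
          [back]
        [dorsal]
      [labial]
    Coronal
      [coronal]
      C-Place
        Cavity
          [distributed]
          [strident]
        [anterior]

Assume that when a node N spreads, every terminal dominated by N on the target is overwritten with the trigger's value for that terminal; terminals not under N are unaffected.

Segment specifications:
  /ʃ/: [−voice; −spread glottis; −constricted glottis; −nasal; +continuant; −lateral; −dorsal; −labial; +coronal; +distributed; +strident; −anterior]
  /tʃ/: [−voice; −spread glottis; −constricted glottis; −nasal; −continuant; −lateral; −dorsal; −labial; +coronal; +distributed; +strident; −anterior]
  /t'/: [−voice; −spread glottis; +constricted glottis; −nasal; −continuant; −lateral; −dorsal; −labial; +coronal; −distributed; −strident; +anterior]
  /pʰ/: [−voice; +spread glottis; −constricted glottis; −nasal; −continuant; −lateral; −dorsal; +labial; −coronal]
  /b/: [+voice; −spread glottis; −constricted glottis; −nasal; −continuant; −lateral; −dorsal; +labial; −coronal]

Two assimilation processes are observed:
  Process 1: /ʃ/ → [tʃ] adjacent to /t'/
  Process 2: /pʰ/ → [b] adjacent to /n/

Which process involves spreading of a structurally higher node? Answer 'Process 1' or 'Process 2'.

Process 1 alters [continuant]; the lowest dominating node is [continuant] (depth 2 from Root).
Process 2: the features that change are [voice], [spread glottis]; the minimal node is Laryngeal (depth 1).
Depth 1 < depth 2; Process 2 involves the structurally higher constituent Laryngeal.

Process 2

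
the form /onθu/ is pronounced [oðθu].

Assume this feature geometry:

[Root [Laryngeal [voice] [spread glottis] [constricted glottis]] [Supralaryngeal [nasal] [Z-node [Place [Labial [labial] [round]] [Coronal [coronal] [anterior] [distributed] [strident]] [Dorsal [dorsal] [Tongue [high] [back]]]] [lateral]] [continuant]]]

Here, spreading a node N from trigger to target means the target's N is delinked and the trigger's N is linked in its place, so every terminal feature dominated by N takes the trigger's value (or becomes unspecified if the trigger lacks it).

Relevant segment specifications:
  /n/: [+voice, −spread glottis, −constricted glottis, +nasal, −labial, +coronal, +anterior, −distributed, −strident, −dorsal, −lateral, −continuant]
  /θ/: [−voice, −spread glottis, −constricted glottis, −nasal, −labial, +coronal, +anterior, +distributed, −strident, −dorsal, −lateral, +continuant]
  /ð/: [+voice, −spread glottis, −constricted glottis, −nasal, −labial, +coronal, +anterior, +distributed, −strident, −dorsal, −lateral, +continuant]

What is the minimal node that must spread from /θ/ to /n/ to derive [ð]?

Supralaryngeal

The alternation /n/ → [ð] changes [nasal], [continuant], [distributed] and nothing else.
The smallest constituent containing every changed terminal is Supralaryngeal — each of its daughters lacks at least one of the affected features.
Spreading Supralaryngeal from /θ/ overwrites each of those terminals with /θ/'s values, yielding exactly [ð].
[voice] — on which /θ/ differs from /n/ — is unchanged, so Root cannot have spread; the constituent is no larger than Supralaryngeal.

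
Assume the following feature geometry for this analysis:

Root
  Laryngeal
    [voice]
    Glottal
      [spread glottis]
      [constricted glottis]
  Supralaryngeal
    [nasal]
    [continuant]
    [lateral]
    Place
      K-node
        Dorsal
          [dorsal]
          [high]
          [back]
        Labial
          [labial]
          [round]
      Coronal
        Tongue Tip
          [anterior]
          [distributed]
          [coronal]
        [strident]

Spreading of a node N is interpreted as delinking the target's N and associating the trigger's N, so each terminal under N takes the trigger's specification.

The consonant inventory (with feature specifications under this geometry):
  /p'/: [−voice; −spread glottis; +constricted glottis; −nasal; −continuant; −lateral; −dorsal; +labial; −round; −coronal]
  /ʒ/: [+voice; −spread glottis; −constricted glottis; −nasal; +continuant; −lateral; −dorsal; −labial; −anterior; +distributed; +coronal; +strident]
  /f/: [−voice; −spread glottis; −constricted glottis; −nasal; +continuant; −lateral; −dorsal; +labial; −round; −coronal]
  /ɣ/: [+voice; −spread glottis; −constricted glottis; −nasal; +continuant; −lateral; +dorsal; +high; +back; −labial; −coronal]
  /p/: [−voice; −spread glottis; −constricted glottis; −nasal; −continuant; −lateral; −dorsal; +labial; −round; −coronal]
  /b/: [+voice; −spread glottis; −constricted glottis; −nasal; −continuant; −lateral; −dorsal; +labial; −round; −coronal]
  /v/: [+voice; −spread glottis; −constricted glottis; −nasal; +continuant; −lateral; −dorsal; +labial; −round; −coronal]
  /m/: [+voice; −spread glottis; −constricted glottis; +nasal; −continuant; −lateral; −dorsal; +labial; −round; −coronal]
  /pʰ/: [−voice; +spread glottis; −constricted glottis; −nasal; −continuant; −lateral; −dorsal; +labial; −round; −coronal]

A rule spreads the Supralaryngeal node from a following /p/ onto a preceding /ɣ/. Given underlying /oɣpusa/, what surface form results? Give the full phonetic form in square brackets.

The Supralaryngeal node dominates the terminals [nasal], [continuant], [lateral], [dorsal], [high], [back], [labial], [round], [anterior], [distributed], [coronal], [strident].
The target acquires /p/'s values for everything under Supralaryngeal — [−nasal], [−continuant], [−lateral], [−dorsal], [+labial], [−round], [−coronal] — while keeping its own [voice], [spread glottis], [constricted glottis].
This feature bundle is that of [b], so /oɣpusa/ surfaces as [obpusa].

[obpusa]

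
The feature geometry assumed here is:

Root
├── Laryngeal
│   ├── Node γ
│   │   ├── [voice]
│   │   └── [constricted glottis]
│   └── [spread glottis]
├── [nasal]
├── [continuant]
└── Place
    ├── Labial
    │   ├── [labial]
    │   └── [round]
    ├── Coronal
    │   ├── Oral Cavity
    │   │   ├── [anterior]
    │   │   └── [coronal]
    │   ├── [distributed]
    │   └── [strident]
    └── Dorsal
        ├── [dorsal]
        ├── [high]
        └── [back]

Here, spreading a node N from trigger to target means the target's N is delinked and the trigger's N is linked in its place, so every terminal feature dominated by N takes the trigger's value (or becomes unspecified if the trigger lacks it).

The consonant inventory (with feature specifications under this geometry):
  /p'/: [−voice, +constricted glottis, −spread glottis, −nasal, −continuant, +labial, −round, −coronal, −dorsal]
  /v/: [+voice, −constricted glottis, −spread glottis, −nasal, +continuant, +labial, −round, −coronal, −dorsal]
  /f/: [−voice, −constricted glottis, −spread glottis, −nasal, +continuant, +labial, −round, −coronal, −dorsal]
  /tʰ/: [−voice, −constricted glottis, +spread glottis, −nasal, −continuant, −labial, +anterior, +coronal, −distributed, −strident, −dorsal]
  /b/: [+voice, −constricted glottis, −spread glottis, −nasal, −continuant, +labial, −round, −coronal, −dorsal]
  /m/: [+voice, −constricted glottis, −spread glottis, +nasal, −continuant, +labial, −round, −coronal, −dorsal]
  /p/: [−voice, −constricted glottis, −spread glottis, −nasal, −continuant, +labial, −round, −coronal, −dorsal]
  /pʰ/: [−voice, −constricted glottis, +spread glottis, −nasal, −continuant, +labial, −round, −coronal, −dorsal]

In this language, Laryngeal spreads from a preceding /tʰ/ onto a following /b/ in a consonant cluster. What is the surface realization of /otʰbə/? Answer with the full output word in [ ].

[otʰpʰə]

Laryngeal immediately or transitively dominates [voice], [constricted glottis], [spread glottis].
The target acquires /tʰ/'s values for everything under Laryngeal — [−voice], [−constricted glottis], [+spread glottis] — while keeping its own [nasal], [continuant], [labial], ….
The resulting bundle matches /pʰ/ in the inventory; substituting it for /b/ gives [otʰpʰə].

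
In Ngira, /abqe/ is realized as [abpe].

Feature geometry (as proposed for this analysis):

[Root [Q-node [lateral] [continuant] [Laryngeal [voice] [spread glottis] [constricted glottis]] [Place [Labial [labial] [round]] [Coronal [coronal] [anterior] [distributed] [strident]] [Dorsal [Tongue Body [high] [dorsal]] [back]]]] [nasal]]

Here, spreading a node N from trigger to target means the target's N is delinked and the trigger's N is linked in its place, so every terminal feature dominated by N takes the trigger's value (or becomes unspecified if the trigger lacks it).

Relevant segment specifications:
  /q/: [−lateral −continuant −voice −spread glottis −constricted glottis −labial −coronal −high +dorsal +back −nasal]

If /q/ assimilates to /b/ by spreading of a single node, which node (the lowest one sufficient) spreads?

Place

Comparing /q/ with its surface form [p], the features that change are [labial], [round], [dorsal], [high], [back].
The smallest constituent containing every changed terminal is Place — each of its daughters lacks at least one of the affected features.
If Place spreads, every terminal under it takes /b/'s value, producing [p] as observed.
Since [voice] is preserved even though /b/ disagrees there, no node above Place spread.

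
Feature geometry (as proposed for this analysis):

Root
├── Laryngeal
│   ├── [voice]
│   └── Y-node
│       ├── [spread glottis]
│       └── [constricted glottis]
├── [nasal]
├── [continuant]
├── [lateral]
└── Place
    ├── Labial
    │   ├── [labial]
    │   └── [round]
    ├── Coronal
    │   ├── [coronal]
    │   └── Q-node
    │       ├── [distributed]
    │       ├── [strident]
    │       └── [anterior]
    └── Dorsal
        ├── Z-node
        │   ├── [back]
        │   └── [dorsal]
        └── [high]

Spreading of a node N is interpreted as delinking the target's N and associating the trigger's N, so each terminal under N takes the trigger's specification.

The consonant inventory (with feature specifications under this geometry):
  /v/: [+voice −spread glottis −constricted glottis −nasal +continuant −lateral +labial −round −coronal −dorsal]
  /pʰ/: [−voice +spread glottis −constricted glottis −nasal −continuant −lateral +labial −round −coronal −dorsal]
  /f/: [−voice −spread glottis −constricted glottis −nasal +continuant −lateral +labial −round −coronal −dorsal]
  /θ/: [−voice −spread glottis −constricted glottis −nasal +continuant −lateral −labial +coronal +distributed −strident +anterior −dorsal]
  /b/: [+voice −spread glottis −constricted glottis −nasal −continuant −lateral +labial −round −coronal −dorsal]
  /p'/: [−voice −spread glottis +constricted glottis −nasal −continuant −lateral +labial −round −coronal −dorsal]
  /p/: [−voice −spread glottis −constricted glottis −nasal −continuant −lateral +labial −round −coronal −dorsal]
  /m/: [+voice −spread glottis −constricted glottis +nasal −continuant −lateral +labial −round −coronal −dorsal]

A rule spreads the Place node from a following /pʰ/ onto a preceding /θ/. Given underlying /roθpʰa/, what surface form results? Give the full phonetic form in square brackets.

[rofpʰa]

The Place node dominates the terminals [labial], [round], [coronal], [distributed], [strident], [anterior], [back], [dorsal], [high].
The target acquires /pʰ/'s values for everything under Place — [+labial], [−round], [−coronal], [−dorsal] — while keeping its own [voice], [spread glottis], [constricted glottis], ….
The resulting bundle matches /f/ in the inventory; substituting it for /θ/ gives [rofpʰa].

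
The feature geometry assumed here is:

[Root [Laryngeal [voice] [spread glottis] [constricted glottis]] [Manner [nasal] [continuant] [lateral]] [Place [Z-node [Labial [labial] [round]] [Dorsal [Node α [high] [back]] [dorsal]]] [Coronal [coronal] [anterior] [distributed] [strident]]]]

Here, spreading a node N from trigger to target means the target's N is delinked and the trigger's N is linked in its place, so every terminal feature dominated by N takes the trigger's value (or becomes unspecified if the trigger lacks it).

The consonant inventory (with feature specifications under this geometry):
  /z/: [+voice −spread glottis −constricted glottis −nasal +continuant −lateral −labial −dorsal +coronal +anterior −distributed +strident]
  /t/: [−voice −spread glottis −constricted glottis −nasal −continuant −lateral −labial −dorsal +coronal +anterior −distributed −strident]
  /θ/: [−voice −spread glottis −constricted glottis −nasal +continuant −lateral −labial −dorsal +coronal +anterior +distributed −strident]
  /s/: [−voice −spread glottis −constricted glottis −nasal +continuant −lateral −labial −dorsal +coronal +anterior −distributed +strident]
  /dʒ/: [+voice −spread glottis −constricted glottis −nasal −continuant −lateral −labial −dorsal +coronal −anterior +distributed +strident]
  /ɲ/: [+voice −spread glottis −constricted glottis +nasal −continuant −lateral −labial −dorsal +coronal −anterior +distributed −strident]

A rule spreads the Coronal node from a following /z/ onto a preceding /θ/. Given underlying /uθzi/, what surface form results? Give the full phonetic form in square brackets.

Coronal immediately or transitively dominates [coronal], [anterior], [distributed], [strident].
Spreading Coronal from /z/ onto /θ/ replaces those values with /z/'s: [+coronal], [+anterior], [−distributed], [+strident]. Features outside Coronal ([voice], [spread glottis], [constricted glottis], …) stay as in /θ/.
This feature bundle is that of [s], so /uθzi/ surfaces as [uszi].

[uszi]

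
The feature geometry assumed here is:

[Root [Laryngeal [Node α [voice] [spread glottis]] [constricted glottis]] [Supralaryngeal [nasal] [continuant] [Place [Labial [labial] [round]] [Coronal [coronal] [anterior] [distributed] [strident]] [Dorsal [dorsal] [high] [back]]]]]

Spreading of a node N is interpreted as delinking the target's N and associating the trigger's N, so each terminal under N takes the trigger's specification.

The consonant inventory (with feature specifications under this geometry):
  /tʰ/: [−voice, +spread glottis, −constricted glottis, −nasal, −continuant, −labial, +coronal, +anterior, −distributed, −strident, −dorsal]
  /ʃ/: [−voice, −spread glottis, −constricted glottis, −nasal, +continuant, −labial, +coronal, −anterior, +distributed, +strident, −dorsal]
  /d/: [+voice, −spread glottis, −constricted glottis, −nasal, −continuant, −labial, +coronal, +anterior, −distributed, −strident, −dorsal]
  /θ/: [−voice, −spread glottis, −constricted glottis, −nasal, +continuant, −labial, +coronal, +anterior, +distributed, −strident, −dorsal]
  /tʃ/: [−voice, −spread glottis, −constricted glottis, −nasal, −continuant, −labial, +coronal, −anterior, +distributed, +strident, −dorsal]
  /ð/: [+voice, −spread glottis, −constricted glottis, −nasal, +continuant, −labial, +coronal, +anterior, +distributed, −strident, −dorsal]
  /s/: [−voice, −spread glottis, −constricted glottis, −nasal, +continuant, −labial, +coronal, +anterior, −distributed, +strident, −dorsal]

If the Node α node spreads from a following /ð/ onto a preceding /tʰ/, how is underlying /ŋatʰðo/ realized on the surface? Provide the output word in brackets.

[ŋadðo]

Node α immediately or transitively dominates [voice], [spread glottis].
The target acquires /ð/'s values for everything under Node α — [+voice], [−spread glottis] — while keeping its own [constricted glottis], [nasal], [continuant], ….
This feature bundle is that of [d], so /ŋatʰðo/ surfaces as [ŋadðo].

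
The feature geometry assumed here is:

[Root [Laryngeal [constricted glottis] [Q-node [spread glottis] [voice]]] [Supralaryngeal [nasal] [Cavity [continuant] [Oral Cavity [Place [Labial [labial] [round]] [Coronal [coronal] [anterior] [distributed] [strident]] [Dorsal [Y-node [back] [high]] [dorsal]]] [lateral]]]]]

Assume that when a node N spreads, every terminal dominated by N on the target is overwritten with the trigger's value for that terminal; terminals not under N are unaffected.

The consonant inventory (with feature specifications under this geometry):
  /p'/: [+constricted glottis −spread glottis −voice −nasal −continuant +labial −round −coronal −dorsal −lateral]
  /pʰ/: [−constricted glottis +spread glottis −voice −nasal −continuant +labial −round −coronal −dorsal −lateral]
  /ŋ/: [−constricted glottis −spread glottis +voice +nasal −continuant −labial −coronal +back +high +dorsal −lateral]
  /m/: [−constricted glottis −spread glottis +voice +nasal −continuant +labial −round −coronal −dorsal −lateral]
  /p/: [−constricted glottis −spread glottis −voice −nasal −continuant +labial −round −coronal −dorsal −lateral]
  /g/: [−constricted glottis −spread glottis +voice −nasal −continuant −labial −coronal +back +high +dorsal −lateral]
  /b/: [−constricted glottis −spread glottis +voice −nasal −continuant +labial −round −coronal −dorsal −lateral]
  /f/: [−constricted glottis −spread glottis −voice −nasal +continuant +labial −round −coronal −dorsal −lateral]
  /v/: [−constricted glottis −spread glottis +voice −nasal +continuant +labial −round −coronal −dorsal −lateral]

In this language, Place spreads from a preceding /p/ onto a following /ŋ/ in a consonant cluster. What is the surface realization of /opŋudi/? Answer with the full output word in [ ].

Place immediately or transitively dominates [labial], [round], [coronal], [anterior], [distributed], [strident], [back], [high], [dorsal].
The target acquires /p/'s values for everything under Place — [+labial], [−round], [−coronal], [−dorsal] — while keeping its own [constricted glottis], [spread glottis], [voice], ….
This feature bundle is that of [m], so /opŋudi/ surfaces as [opmudi].

[opmudi]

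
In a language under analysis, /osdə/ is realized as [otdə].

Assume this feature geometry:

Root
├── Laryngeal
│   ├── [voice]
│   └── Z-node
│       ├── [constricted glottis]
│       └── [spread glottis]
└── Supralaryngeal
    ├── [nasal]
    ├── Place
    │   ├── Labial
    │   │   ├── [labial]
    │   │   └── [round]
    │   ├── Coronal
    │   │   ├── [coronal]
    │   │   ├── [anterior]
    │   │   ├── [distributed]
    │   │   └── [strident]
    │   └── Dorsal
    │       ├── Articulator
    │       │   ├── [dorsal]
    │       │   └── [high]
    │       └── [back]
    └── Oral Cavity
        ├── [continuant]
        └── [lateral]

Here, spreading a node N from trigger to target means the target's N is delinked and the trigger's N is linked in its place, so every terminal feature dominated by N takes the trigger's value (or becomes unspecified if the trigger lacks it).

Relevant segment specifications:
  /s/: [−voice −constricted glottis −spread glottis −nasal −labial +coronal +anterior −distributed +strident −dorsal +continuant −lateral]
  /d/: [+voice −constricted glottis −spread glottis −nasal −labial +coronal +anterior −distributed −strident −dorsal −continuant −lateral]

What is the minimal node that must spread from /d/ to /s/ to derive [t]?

The alternation /s/ → [t] changes [continuant], [strident] and nothing else.
These terminals are all dominated by Supralaryngeal, and no proper subconstituent of Supralaryngeal covers them all; Supralaryngeal is their lowest common ancestor.
If Supralaryngeal spreads, every terminal under it takes /d/'s value, producing [t] as observed.
[voice] — on which /d/ differs from /s/ — is unchanged, so Root cannot have spread; the constituent is no larger than Supralaryngeal.

Supralaryngeal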